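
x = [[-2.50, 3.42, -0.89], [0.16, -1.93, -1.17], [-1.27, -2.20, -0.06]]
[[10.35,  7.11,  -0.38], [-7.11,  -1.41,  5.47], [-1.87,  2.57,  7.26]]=x @ [[-2.19, -2.56, -2.09], [2.05, 0.30, -2.05], [2.40, 0.36, -1.58]]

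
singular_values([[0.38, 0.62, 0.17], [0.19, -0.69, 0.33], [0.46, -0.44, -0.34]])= [1.03, 0.62, 0.5]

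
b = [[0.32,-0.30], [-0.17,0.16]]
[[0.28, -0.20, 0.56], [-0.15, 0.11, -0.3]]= b @ [[0.58, -0.42, 1.16], [-0.31, 0.23, -0.63]]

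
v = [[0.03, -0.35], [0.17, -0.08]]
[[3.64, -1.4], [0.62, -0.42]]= v @ [[-1.29,-0.64], [-10.5,3.95]]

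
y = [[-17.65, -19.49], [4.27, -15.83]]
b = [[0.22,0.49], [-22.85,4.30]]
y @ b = [[441.46, -92.46],[362.65, -65.98]]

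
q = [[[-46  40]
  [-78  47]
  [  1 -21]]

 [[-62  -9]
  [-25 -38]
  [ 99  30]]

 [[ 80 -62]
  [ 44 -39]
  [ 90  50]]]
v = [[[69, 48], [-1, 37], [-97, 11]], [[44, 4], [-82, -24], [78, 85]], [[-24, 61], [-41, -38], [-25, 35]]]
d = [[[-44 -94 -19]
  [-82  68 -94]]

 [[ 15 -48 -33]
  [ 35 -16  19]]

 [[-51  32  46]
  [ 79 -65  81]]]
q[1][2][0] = 99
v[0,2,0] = -97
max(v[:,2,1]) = 85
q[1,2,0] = 99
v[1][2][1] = 85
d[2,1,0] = 79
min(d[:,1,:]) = -94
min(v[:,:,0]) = -97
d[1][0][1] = -48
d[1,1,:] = [35, -16, 19]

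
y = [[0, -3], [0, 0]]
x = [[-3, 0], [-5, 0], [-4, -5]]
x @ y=[[0, 9], [0, 15], [0, 12]]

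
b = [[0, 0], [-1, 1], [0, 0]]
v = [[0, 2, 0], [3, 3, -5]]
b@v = [[0, 0, 0], [3, 1, -5], [0, 0, 0]]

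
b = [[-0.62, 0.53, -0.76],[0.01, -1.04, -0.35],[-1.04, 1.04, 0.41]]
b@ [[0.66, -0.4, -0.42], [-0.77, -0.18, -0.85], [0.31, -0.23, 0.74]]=[[-1.05, 0.33, -0.75], [0.70, 0.26, 0.62], [-1.36, 0.13, -0.14]]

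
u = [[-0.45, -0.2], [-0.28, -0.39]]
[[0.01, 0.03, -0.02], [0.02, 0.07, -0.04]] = u@[[0.00,0.0,0.00], [-0.05,-0.17,0.09]]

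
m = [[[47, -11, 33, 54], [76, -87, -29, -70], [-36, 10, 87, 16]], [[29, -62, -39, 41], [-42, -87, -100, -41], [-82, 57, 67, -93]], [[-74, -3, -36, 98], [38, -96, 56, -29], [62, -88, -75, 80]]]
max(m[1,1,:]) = -41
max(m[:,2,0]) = 62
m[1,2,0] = -82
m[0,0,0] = 47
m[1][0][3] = 41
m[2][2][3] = 80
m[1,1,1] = -87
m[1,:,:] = [[29, -62, -39, 41], [-42, -87, -100, -41], [-82, 57, 67, -93]]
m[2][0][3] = 98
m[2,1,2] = 56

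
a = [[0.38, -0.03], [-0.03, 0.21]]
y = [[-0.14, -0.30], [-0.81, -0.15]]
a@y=[[-0.03, -0.11], [-0.17, -0.02]]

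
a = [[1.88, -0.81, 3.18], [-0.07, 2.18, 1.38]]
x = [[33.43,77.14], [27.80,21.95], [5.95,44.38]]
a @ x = [[59.25, 268.37], [66.47, 103.70]]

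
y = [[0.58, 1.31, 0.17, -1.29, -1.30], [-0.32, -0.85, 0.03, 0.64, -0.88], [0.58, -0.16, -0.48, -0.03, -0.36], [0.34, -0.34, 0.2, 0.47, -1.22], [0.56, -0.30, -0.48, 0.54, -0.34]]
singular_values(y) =[2.41, 2.04, 1.03, 0.36, 0.15]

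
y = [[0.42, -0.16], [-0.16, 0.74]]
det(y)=0.285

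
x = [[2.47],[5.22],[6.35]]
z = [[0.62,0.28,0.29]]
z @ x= [[4.83]]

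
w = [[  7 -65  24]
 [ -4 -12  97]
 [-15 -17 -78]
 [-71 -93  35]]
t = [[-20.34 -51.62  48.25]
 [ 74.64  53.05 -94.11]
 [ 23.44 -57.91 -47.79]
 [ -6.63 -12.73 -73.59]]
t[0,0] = -20.34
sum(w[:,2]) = 78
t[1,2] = -94.11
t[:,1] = [-51.62, 53.05, -57.91, -12.73]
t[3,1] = -12.73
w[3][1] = -93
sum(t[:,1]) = -69.21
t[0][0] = -20.34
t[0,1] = -51.62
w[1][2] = 97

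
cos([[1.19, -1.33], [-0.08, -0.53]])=[[0.33, 0.37], [0.02, 0.81]]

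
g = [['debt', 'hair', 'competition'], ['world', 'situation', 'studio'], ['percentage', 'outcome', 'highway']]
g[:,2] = ['competition', 'studio', 'highway']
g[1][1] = 'situation'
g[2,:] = ['percentage', 'outcome', 'highway']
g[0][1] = 'hair'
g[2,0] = 'percentage'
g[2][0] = 'percentage'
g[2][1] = 'outcome'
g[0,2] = 'competition'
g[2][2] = 'highway'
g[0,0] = 'debt'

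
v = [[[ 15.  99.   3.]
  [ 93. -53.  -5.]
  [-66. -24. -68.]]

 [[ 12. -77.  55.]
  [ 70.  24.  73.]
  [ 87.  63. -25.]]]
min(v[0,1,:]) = -53.0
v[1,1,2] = 73.0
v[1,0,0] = 12.0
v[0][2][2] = -68.0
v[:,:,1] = [[99.0, -53.0, -24.0], [-77.0, 24.0, 63.0]]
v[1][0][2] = 55.0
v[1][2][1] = 63.0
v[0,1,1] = -53.0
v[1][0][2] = 55.0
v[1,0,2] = 55.0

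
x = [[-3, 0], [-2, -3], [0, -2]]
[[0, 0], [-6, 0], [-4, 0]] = x @ [[0, 0], [2, 0]]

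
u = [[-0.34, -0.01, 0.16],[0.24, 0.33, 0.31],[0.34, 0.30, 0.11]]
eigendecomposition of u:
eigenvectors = [[-0.09, -0.86, 0.35], [-0.81, 0.07, -0.72], [-0.58, 0.50, 0.6]]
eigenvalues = [0.58, -0.43, -0.05]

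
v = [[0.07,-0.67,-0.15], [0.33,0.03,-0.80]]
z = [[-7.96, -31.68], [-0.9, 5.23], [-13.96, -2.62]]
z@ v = [[-11.01, 4.38, 26.54], [1.66, 0.76, -4.05], [-1.84, 9.27, 4.19]]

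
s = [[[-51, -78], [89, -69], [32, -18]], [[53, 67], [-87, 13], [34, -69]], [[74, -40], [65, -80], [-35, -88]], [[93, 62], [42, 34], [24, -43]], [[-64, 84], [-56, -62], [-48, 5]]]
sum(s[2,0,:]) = 34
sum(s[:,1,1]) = -164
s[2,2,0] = -35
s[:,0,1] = [-78, 67, -40, 62, 84]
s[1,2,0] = 34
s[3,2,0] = 24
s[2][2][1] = -88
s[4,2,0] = -48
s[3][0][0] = 93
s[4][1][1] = -62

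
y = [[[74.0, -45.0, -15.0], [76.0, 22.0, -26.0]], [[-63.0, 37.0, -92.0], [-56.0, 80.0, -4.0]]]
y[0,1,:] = [76.0, 22.0, -26.0]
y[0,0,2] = -15.0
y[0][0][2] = -15.0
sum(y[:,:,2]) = -137.0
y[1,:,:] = [[-63.0, 37.0, -92.0], [-56.0, 80.0, -4.0]]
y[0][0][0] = 74.0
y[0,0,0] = 74.0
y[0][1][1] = 22.0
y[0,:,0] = [74.0, 76.0]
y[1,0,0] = -63.0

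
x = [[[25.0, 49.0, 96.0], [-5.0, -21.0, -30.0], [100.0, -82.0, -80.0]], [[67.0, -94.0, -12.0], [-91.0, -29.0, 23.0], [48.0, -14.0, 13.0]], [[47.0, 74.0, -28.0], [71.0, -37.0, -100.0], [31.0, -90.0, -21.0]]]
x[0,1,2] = -30.0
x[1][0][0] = 67.0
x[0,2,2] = -80.0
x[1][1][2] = 23.0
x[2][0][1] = 74.0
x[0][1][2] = -30.0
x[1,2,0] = 48.0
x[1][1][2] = 23.0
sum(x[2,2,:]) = -80.0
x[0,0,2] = 96.0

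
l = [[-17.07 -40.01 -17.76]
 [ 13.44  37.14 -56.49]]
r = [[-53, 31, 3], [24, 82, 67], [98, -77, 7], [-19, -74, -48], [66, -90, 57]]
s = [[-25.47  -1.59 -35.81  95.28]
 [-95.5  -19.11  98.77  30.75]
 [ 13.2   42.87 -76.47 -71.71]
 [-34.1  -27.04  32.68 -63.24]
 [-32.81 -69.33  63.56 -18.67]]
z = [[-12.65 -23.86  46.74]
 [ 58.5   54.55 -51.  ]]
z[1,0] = 58.5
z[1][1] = 54.55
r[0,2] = 3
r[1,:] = [24, 82, 67]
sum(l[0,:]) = -74.84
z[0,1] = -23.86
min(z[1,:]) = -51.0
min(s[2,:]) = -76.47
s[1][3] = 30.75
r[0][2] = 3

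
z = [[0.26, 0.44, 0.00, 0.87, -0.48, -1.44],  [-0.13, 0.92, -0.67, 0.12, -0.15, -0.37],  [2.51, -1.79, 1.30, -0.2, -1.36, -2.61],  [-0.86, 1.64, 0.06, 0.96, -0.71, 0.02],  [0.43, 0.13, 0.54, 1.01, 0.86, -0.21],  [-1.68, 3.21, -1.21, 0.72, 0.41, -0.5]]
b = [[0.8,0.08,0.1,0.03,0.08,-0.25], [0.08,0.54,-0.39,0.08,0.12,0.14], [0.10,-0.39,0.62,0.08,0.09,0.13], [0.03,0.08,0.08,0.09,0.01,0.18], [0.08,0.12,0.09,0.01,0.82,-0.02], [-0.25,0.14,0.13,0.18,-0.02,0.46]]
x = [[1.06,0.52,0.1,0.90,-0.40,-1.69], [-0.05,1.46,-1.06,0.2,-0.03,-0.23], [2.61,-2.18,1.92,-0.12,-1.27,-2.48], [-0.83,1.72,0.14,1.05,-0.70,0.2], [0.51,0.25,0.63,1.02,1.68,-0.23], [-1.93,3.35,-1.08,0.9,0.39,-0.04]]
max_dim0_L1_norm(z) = 8.13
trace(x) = 7.13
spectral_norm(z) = 5.64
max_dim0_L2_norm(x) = 4.63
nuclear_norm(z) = 12.51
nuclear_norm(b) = 3.34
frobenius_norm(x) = 7.66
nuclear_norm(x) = 14.16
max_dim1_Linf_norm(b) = 0.82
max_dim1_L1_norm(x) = 10.58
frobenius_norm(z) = 6.88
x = b + z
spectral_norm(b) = 0.99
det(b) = -0.00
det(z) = -5.03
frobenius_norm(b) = 1.70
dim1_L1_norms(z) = [3.49, 2.36, 9.77, 4.25, 3.18, 7.73]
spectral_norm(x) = 6.33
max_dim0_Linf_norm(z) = 3.21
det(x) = -11.09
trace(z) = 3.80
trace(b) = 3.33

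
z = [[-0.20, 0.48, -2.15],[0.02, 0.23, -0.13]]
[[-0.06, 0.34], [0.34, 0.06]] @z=[[0.02, 0.05, 0.08],[-0.07, 0.18, -0.74]]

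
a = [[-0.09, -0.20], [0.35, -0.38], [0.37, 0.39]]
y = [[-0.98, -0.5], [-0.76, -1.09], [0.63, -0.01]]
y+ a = [[-1.07, -0.7], [-0.41, -1.47], [1.0, 0.38]]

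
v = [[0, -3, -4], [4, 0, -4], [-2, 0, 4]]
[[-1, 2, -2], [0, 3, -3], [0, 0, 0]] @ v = [[12, 3, -12], [18, 0, -24], [0, 0, 0]]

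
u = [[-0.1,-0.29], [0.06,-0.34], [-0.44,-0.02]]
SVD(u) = [[-0.55, -0.37], [-0.36, -0.7], [-0.75, 0.61]] @ diag([0.4705405919721584, 0.4311514250312653]) @ [[0.77, 0.63], [-0.63, 0.77]]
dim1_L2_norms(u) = [0.31, 0.35, 0.44]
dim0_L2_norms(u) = [0.46, 0.45]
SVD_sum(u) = [[-0.2,-0.17], [-0.13,-0.11], [-0.27,-0.22]] + [[0.1, -0.12], [0.19, -0.23], [-0.17, 0.20]]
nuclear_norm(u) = 0.90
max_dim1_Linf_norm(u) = 0.44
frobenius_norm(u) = 0.64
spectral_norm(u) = 0.47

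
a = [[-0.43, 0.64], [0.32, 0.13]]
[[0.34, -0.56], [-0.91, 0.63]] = a@[[-2.39, 1.82], [-1.08, 0.35]]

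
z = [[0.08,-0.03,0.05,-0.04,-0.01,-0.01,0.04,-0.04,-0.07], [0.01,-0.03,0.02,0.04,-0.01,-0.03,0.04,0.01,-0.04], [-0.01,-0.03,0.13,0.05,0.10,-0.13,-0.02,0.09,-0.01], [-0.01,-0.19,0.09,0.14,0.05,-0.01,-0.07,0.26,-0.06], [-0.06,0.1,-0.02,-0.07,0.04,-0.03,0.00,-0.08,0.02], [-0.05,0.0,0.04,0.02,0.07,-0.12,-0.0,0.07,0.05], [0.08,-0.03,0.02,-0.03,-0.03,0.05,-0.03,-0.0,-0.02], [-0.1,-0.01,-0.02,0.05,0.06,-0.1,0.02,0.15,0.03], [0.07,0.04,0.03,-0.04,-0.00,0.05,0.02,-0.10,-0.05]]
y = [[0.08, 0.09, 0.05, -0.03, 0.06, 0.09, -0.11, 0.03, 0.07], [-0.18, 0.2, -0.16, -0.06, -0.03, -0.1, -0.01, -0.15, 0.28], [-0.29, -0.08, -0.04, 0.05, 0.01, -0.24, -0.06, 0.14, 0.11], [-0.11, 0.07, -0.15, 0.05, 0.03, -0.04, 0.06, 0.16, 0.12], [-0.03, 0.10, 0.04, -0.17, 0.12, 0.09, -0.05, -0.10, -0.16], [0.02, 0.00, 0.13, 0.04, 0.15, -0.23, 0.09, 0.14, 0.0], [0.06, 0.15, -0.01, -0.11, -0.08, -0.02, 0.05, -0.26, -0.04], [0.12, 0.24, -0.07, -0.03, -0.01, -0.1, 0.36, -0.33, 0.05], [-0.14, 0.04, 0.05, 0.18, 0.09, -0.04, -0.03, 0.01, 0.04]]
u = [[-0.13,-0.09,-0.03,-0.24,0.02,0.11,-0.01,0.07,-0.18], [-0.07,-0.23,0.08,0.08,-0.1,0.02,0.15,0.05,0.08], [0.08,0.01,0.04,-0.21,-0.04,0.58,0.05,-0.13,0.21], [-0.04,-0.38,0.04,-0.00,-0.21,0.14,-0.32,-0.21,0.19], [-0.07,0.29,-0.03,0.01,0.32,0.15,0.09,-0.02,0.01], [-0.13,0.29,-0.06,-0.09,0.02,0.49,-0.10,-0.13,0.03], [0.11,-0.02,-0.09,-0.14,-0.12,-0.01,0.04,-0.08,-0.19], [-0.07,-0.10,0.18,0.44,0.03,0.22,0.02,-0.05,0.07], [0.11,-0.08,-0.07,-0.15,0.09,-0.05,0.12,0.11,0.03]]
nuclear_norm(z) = 1.23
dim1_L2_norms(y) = [0.22, 0.46, 0.43, 0.3, 0.32, 0.35, 0.34, 0.57, 0.26]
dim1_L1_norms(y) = [0.61, 1.17, 1.02, 0.79, 0.86, 0.8, 0.78, 1.31, 0.62]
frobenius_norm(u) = 1.48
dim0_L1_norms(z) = [0.47, 0.46, 0.42, 0.48, 0.37, 0.53, 0.24, 0.8, 0.35]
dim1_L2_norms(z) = [0.14, 0.09, 0.24, 0.38, 0.17, 0.18, 0.12, 0.22, 0.16]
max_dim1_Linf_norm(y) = 0.36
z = u @ y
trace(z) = 0.31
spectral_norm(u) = 0.91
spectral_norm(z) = 0.48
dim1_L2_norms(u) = [0.37, 0.34, 0.67, 0.63, 0.47, 0.62, 0.31, 0.55, 0.29]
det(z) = 0.00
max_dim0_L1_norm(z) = 0.8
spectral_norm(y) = 0.72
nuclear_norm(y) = 2.73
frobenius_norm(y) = 1.13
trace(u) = 0.51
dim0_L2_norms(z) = [0.18, 0.23, 0.18, 0.19, 0.15, 0.22, 0.1, 0.35, 0.13]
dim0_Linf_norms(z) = [0.1, 0.19, 0.13, 0.14, 0.1, 0.13, 0.07, 0.26, 0.07]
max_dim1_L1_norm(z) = 0.88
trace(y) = -0.06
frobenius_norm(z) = 0.61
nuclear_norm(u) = 3.61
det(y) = -0.00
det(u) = -0.00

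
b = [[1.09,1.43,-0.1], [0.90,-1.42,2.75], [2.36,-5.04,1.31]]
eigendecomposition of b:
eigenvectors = [[-0.90+0.00j, -0.20+0.04j, (-0.2-0.04j)], [-0.41+0.00j, 0.17-0.53j, (0.17+0.53j)], [(-0.17+0j), (0.8+0j), 0.80-0.00j]]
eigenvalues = [(1.72+0j), (-0.37+3.46j), (-0.37-3.46j)]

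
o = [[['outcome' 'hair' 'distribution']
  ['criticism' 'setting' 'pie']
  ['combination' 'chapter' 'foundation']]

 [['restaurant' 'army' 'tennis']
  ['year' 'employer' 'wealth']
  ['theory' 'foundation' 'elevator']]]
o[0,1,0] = 'criticism'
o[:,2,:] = [['combination', 'chapter', 'foundation'], ['theory', 'foundation', 'elevator']]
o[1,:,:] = [['restaurant', 'army', 'tennis'], ['year', 'employer', 'wealth'], ['theory', 'foundation', 'elevator']]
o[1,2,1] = 'foundation'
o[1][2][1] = 'foundation'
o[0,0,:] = ['outcome', 'hair', 'distribution']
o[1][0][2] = 'tennis'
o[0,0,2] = 'distribution'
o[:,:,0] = [['outcome', 'criticism', 'combination'], ['restaurant', 'year', 'theory']]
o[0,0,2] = 'distribution'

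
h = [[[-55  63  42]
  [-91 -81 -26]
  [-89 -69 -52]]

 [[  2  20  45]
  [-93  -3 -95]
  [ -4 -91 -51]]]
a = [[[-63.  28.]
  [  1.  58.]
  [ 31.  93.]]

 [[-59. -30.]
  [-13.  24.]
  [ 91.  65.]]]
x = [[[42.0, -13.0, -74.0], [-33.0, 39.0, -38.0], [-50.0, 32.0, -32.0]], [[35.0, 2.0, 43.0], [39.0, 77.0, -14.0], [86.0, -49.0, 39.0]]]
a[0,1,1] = 58.0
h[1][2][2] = -51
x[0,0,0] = 42.0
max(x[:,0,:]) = 43.0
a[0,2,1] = 93.0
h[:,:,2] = [[42, -26, -52], [45, -95, -51]]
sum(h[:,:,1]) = -161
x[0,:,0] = [42.0, -33.0, -50.0]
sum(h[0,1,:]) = -198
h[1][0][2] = 45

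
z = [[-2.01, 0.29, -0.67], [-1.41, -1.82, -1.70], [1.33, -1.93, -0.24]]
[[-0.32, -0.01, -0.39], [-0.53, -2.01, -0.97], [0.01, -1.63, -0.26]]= z @ [[0.12,  0.06,  0.15], [0.06,  0.86,  0.21], [0.15,  0.21,  0.22]]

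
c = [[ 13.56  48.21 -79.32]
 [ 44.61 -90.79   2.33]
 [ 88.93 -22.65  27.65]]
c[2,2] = 27.65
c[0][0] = 13.56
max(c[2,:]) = 88.93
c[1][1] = -90.79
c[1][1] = -90.79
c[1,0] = 44.61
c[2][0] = 88.93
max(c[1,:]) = 44.61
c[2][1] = -22.65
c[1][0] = 44.61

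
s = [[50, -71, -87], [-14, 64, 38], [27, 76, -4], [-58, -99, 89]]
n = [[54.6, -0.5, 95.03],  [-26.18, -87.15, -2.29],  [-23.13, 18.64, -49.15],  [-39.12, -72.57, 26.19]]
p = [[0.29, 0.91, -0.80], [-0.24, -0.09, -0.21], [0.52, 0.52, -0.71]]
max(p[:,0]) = 0.525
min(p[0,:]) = -0.802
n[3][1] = -72.57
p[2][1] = 0.52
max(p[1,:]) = -0.088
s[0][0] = 50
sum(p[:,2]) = -1.726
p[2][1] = 0.52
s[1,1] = 64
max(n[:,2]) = 95.03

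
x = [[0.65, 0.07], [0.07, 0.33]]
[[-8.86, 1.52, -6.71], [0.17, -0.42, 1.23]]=x @ [[-14.01,2.53,-10.98], [3.48,-1.81,6.07]]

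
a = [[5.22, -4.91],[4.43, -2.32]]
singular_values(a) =[8.67, 1.11]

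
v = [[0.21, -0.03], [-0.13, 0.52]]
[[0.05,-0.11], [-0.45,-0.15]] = v@[[0.10, -0.58], [-0.84, -0.43]]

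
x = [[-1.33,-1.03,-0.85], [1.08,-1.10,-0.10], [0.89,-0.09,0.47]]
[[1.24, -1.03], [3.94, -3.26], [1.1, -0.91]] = x @ [[1.13, -0.93], [-2.45, 2.03], [-0.26, 0.21]]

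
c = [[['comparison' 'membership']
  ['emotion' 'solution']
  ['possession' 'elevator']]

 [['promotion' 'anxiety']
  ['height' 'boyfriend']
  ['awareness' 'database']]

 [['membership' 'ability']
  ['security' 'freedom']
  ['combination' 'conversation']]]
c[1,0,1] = 'anxiety'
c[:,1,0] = ['emotion', 'height', 'security']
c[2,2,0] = 'combination'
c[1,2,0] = 'awareness'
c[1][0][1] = 'anxiety'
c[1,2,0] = 'awareness'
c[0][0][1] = 'membership'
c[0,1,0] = 'emotion'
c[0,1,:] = ['emotion', 'solution']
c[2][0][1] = 'ability'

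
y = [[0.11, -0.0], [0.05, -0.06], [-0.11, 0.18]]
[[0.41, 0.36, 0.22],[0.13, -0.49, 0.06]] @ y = [[0.04, 0.02], [-0.02, 0.04]]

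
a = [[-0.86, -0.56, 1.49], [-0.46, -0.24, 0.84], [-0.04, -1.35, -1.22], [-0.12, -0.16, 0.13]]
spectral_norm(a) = 2.26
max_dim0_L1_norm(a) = 3.68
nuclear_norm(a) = 3.85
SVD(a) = [[-0.72, 0.5, 0.44],[-0.41, 0.23, -0.88],[0.56, 0.82, -0.05],[-0.06, 0.12, 0.19]] @ diag([2.2613997981892138, 1.5822600878496051, 0.00489562538839319]) @ [[0.35, -0.11, -0.93], [-0.37, -0.93, -0.03], [0.86, -0.36, 0.36]]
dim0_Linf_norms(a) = [0.86, 1.35, 1.49]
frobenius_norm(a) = 2.76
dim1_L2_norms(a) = [1.81, 0.99, 1.82, 0.24]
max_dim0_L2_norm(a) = 2.1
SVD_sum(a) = [[-0.57, 0.18, 1.51], [-0.32, 0.10, 0.85], [0.44, -0.14, -1.18], [-0.05, 0.02, 0.14]] + [[-0.29, -0.74, -0.02], [-0.14, -0.34, -0.01], [-0.48, -1.21, -0.04], [-0.07, -0.18, -0.01]] + [[0.00, -0.00, 0.0],[-0.00, 0.00, -0.0],[-0.0, 0.0, -0.00],[0.0, -0.0, 0.0]]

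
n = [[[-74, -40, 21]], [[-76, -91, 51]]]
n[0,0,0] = -74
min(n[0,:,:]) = -74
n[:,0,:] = [[-74, -40, 21], [-76, -91, 51]]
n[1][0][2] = 51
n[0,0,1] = -40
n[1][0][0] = -76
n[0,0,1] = -40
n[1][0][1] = -91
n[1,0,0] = -76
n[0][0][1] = -40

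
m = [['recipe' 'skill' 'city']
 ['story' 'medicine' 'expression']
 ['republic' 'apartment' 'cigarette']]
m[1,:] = ['story', 'medicine', 'expression']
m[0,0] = 'recipe'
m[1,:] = ['story', 'medicine', 'expression']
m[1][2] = 'expression'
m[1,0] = 'story'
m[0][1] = 'skill'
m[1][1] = 'medicine'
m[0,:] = ['recipe', 'skill', 'city']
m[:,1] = ['skill', 'medicine', 'apartment']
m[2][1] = 'apartment'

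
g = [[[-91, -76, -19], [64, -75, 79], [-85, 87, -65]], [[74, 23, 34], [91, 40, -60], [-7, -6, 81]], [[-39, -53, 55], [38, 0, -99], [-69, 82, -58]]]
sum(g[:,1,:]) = 78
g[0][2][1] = 87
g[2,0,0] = -39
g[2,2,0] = -69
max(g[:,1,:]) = 91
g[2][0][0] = -39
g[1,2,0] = -7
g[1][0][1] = 23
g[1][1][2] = -60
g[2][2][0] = -69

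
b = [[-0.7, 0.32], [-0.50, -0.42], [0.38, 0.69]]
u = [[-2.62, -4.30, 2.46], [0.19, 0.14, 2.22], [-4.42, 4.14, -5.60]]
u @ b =[[4.92,2.66], [0.64,1.53], [-1.1,-7.02]]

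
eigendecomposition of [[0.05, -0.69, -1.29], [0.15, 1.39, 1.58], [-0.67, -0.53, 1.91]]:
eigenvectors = [[-0.91+0.00j, (-0.51-0.03j), (-0.51+0.03j)], [0.35+0.00j, 0.82+0.00j, (0.82-0j)], [-0.22+0.00j, (0.2+0.16j), (0.2-0.16j)]]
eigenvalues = [0j, (1.67+0.3j), (1.67-0.3j)]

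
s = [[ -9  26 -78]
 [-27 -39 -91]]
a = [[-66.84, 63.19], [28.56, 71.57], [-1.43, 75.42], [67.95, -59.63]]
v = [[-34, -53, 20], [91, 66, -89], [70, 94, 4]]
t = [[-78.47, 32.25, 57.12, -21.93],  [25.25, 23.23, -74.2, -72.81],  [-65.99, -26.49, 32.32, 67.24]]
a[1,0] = 28.56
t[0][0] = -78.47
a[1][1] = 71.57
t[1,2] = -74.2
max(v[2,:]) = 94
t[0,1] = 32.25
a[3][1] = -59.63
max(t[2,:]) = 67.24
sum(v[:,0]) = 127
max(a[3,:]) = 67.95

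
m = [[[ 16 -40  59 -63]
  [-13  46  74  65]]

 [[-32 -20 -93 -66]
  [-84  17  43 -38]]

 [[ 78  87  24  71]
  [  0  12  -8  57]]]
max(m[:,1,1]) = 46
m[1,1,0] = -84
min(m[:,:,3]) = -66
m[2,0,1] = 87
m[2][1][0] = 0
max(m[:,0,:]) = 87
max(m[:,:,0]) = 78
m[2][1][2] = -8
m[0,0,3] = -63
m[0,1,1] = 46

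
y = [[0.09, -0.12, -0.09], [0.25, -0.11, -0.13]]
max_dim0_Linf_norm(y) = 0.25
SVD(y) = [[-0.48,  -0.88],[-0.88,  0.48]] @ diag([0.3426192219825439, 0.0686445098174376]) @ [[-0.77, 0.45, 0.46],  [0.6, 0.77, 0.24]]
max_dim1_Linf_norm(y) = 0.25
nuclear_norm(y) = 0.41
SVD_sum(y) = [[0.13, -0.07, -0.08], [0.23, -0.14, -0.14]] + [[-0.04, -0.05, -0.01],[0.02, 0.03, 0.01]]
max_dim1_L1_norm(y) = 0.49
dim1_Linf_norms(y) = [0.12, 0.25]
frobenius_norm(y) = 0.35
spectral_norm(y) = 0.34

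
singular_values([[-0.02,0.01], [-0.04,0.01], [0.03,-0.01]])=[0.06, 0.0]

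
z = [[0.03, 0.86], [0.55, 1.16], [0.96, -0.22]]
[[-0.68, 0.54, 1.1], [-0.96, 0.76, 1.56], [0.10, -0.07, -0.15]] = z @ [[-0.08, 0.07, 0.14], [-0.79, 0.62, 1.28]]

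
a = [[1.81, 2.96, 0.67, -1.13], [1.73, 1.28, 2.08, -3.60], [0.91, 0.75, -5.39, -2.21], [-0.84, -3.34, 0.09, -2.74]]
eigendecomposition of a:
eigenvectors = [[(0.66+0j), 0.87+0.00j, 0.00+0.06j, -0.06j], [0.65+0.00j, (-0.43+0j), (-0.26-0.33j), (-0.26+0.33j)], [(0.17+0j), (-0.02+0j), (0.75+0j), (0.75-0j)], [-0.33+0.00j, (0.25+0j), (-0.14-0.49j), (-0.14+0.49j)]]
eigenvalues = [(5.43+0j), 0j, (-5.24+1.18j), (-5.24-1.18j)]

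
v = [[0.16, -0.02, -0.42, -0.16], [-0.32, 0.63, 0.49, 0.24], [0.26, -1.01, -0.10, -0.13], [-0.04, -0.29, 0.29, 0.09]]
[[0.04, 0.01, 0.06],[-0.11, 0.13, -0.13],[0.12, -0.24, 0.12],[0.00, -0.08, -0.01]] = v@[[0.17, 0.02, -0.05], [-0.06, 0.25, -0.1], [0.01, -0.04, -0.11], [-0.11, 0.01, -0.13]]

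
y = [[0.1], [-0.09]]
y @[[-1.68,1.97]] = [[-0.17, 0.2], [0.15, -0.18]]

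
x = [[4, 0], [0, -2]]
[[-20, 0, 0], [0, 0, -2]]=x @ [[-5, 0, 0], [0, 0, 1]]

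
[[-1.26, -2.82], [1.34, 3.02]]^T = [[-1.26,1.34],[-2.82,3.02]]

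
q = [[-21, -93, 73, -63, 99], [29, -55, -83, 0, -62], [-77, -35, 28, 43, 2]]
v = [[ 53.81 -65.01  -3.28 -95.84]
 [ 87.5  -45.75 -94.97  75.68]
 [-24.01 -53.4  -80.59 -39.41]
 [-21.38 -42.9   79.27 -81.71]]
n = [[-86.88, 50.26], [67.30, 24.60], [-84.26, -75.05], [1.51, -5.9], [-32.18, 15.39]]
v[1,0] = 87.5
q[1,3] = 0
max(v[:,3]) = 75.68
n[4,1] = 15.39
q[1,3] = 0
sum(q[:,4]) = 39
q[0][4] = 99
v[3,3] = -81.71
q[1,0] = 29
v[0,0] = 53.81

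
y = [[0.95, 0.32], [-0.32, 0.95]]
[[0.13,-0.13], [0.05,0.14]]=y @ [[0.11, -0.17], [0.09, 0.09]]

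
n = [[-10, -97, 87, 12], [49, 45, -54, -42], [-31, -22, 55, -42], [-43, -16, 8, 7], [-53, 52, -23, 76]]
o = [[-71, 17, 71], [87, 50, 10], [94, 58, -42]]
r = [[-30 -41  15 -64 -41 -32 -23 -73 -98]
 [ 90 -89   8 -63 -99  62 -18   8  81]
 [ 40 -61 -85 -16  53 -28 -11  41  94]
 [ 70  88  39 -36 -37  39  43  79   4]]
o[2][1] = 58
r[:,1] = [-41, -89, -61, 88]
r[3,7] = 79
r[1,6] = -18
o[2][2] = -42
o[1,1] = 50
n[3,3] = 7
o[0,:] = [-71, 17, 71]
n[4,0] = -53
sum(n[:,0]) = -88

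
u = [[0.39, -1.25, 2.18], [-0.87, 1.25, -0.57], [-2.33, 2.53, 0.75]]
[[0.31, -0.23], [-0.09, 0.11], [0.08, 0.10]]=u@[[0.07, -0.0], [0.05, 0.06], [0.16, -0.07]]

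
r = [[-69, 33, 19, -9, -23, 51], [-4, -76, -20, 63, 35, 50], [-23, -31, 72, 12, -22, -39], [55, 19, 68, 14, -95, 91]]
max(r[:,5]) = 91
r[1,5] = 50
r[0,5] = 51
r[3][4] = -95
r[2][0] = -23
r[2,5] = -39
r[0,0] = -69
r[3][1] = 19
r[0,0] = -69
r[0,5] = 51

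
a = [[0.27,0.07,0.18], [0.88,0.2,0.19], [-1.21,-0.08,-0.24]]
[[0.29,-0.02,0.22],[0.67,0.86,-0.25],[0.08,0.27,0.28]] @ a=[[-0.21, -0.0, -0.0], [1.24, 0.24, 0.34], [-0.08, 0.04, -0.0]]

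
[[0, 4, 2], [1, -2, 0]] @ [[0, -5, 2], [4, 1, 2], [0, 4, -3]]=[[16, 12, 2], [-8, -7, -2]]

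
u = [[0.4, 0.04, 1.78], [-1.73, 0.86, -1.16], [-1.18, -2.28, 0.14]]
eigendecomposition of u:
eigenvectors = [[0.32+0.53j, (0.32-0.53j), (0.41+0j)], [(-0.38+0.2j), -0.38-0.20j, -0.76+0.00j], [(-0.66+0j), -0.66-0.00j, 0.51+0.00j]]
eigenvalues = [(-0.59+1.65j), (-0.59-1.65j), (2.57+0j)]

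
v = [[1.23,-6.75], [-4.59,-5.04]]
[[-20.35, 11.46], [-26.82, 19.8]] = v @ [[2.11, -2.04],[3.40, -2.07]]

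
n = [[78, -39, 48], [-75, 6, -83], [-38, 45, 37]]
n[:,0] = [78, -75, -38]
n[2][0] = -38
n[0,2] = 48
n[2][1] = 45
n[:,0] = [78, -75, -38]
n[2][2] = 37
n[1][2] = -83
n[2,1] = 45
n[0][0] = 78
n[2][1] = 45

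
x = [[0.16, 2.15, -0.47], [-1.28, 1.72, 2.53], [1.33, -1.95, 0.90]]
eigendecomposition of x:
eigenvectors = [[(0.81+0j), 0.04-0.54j, 0.04+0.54j], [0.49+0.00j, (0.66+0j), (0.66-0j)], [0.32+0.00j, (-0.23+0.46j), -0.23-0.46j]]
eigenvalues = [(1.27+0j), (0.75+2.79j), (0.75-2.79j)]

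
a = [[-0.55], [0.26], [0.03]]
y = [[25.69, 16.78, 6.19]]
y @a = [[-9.58]]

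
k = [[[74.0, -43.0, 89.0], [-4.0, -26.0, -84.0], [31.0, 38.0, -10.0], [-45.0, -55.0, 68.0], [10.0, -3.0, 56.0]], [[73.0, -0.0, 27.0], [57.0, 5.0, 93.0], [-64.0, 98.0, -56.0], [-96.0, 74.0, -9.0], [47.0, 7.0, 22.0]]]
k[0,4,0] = 10.0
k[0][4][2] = 56.0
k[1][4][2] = 22.0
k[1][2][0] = -64.0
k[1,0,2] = 27.0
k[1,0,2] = 27.0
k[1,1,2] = 93.0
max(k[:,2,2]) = -10.0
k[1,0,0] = 73.0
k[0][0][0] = 74.0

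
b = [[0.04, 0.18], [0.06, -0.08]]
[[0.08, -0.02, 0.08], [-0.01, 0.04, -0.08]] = b@[[0.40, 0.38, -0.53], [0.37, -0.18, 0.55]]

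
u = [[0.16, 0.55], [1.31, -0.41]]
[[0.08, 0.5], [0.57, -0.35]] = u @ [[0.44, 0.02],[0.02, 0.91]]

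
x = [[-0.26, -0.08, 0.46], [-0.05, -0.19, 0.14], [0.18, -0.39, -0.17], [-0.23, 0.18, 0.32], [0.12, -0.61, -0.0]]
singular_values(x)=[0.84, 0.65, 0.0]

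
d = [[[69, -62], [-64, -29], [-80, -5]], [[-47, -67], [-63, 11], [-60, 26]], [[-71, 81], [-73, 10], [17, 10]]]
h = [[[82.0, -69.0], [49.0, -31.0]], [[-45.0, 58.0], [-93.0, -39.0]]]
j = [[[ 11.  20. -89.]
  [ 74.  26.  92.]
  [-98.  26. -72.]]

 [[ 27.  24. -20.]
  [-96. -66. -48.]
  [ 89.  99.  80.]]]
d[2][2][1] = 10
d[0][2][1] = -5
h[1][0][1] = 58.0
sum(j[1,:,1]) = 57.0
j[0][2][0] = -98.0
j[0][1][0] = 74.0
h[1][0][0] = -45.0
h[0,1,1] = -31.0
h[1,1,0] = -93.0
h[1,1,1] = -39.0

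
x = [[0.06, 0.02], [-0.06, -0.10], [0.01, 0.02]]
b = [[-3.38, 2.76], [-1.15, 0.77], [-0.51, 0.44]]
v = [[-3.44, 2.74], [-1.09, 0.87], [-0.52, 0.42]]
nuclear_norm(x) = 0.17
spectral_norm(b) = 4.63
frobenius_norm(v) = 4.66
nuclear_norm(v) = 4.67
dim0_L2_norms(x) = [0.09, 0.1]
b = x + v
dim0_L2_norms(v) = [3.65, 2.91]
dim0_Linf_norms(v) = [3.44, 2.74]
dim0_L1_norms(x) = [0.13, 0.14]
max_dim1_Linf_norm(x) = 0.1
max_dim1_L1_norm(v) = 6.18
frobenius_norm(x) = 0.13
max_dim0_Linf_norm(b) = 3.38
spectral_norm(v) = 4.66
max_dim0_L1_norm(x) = 0.14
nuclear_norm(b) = 4.75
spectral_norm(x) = 0.13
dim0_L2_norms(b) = [3.61, 2.9]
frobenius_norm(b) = 4.63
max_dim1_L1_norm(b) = 6.14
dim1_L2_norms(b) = [4.36, 1.38, 0.67]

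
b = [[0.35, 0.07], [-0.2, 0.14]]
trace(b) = 0.49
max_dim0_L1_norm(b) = 0.55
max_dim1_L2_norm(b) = 0.36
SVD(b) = [[-0.86, 0.5], [0.5, 0.86]] @ diag([0.403222904966272, 0.1562411242617026]) @ [[-1.0, 0.03], [0.03, 1.00]]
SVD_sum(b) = [[0.35, -0.01],[-0.20, 0.01]] + [[0.00, 0.08], [0.0, 0.13]]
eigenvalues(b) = [(0.24+0.05j), (0.24-0.05j)]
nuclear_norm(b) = 0.56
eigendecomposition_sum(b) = [[0.18-0.21j, (0.03-0.16j)],[-0.10+0.45j, (0.07+0.26j)]] + [[(0.18+0.21j), (0.03+0.16j)], [-0.10-0.45j, (0.07-0.26j)]]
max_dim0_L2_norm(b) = 0.4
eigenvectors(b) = [[-0.45-0.23j, -0.45+0.23j],[0.86+0.00j, 0.86-0.00j]]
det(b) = 0.06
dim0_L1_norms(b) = [0.55, 0.21]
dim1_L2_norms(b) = [0.36, 0.24]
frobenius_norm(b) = 0.43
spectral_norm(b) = 0.40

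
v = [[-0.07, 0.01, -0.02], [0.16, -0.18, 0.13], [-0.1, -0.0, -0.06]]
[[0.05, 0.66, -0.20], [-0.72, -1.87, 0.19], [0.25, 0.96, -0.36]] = v @ [[1.17,  -8.74,  2.84], [0.68,  1.60,  2.46], [-6.07,  -1.41,  1.35]]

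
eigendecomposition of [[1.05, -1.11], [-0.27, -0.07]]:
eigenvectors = [[0.98, 0.64],[-0.20, 0.77]]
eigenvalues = [1.27, -0.29]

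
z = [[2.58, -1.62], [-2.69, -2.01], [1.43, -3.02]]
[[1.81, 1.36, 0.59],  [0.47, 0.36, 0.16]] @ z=[[1.86,-7.45], [0.47,-1.97]]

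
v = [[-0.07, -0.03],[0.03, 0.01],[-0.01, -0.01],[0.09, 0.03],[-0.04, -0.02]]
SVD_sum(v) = [[-0.07,  -0.03], [0.03,  0.01], [-0.01,  -0.00], [0.09,  0.03], [-0.04,  -0.02]] + [[0.00, -0.00], [0.00, -0.00], [0.0, -0.01], [0.00, -0.00], [0.00, -0.0]]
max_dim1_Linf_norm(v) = 0.09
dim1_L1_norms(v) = [0.1, 0.04, 0.02, 0.12, 0.06]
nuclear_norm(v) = 0.14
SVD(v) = [[-0.57, -0.31], [0.24, -0.17], [-0.10, -0.64], [0.71, -0.50], [-0.33, -0.47]] @ diag([0.13386426426941248, 0.008964304301444516]) @ [[0.93, 0.36], [-0.36, 0.93]]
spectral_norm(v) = 0.13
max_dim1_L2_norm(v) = 0.09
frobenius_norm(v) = 0.13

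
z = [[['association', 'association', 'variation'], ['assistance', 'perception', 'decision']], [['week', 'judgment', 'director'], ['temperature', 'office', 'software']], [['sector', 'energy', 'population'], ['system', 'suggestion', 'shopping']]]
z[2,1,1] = 'suggestion'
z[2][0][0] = 'sector'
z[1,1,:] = ['temperature', 'office', 'software']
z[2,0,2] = 'population'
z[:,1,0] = ['assistance', 'temperature', 'system']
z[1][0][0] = 'week'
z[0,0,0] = 'association'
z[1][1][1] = 'office'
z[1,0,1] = 'judgment'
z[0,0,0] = 'association'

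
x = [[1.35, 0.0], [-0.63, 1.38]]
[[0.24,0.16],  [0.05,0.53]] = x @ [[0.18, 0.12],[0.12, 0.44]]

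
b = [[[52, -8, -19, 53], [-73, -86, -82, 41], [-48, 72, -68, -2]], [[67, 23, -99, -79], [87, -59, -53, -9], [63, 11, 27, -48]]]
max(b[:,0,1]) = 23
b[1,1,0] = 87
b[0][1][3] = 41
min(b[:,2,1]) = 11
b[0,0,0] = 52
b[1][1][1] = -59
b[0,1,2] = -82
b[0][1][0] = -73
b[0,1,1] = -86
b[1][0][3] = -79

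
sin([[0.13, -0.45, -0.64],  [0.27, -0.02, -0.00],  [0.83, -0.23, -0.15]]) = [[0.14, -0.5, -0.71], [0.30, -0.02, -0.00], [0.92, -0.26, -0.17]]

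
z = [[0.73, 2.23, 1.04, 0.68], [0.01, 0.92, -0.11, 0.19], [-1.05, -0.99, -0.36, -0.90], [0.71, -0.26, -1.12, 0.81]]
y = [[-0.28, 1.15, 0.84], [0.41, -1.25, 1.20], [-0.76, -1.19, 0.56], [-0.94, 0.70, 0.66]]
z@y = [[-0.72, -2.71, 4.32], [0.28, -0.87, 1.18], [1.01, -0.17, -2.87], [-0.22, 3.04, 0.19]]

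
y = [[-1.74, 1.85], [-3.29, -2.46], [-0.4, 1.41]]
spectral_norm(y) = 4.15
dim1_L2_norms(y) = [2.54, 4.11, 1.47]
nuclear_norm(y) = 7.02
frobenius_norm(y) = 5.05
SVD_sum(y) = [[-0.23, -0.17], [-3.29, -2.46], [0.42, 0.31]] + [[-1.51, 2.02], [0.0, -0.00], [-0.82, 1.1]]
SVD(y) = [[-0.07, 0.88], [-0.99, -0.0], [0.13, 0.48]] @ diag([4.151131842646295, 2.870889134914125]) @ [[0.80, 0.60],  [-0.6, 0.80]]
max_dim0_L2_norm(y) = 3.74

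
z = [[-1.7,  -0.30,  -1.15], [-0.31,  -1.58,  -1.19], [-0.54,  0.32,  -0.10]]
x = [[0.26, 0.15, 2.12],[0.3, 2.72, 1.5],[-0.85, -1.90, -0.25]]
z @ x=[[0.45, 1.11, -3.77], [0.46, -2.08, -2.73], [0.04, 0.98, -0.64]]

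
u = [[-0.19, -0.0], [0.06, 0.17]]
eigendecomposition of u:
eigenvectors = [[0.0, 0.99], [1.0, -0.16]]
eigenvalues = [0.17, -0.19]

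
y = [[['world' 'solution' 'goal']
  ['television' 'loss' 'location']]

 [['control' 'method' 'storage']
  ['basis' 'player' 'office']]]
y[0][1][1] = 'loss'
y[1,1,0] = 'basis'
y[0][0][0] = 'world'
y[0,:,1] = ['solution', 'loss']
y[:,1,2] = ['location', 'office']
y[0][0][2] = 'goal'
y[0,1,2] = 'location'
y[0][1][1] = 'loss'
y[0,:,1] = ['solution', 'loss']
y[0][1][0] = 'television'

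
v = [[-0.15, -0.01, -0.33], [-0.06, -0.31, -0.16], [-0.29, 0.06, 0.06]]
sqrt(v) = [[-0.13, 0.26, -0.46],[-1.22, 0.43, -0.96],[-0.32, 0.19, 0.31]]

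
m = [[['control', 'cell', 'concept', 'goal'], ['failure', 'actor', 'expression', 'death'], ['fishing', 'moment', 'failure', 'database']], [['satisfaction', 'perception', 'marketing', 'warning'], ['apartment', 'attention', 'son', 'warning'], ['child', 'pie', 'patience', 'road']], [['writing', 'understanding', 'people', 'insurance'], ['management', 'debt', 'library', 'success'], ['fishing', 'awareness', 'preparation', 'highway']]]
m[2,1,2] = 'library'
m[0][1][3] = 'death'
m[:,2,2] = ['failure', 'patience', 'preparation']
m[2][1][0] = 'management'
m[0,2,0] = 'fishing'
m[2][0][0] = 'writing'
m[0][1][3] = 'death'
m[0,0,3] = 'goal'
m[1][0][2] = 'marketing'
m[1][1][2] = 'son'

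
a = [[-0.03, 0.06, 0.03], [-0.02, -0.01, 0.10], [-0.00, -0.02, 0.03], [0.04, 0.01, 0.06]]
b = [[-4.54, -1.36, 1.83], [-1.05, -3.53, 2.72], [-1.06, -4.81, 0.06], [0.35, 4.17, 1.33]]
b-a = [[-4.51, -1.42, 1.80],  [-1.03, -3.52, 2.62],  [-1.06, -4.79, 0.03],  [0.31, 4.16, 1.27]]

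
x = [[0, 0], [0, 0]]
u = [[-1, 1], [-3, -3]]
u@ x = [[0, 0], [0, 0]]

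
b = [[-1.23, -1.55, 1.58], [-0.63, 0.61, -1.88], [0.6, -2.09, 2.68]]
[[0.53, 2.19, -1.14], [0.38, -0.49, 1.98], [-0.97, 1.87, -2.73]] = b@[[-0.8, -0.52, -0.29], [0.54, -0.84, -0.01], [0.24, 0.16, -0.96]]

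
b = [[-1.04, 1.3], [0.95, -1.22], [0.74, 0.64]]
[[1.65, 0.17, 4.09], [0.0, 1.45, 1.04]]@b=[[1.47,  4.56],  [2.15,  -1.10]]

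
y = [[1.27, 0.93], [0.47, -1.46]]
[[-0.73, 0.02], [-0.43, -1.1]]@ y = [[-0.92, -0.71], [-1.06, 1.21]]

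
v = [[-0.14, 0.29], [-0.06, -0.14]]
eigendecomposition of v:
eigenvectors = [[0.91+0.00j, (0.91-0j)],  [0.41j, -0.41j]]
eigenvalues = [(-0.14+0.13j), (-0.14-0.13j)]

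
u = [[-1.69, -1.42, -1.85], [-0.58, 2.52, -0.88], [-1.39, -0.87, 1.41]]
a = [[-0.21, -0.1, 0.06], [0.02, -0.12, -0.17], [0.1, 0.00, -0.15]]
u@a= [[0.14,0.34,0.42], [0.08,-0.24,-0.33], [0.42,0.24,-0.15]]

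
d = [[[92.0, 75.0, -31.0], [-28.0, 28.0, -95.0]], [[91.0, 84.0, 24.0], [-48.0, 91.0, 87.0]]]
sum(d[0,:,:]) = 41.0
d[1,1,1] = 91.0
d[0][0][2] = -31.0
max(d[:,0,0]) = 92.0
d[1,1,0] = -48.0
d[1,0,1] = 84.0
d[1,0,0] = 91.0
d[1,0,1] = 84.0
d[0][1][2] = -95.0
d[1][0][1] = 84.0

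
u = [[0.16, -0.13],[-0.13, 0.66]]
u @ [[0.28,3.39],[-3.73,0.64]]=[[0.53, 0.46], [-2.50, -0.02]]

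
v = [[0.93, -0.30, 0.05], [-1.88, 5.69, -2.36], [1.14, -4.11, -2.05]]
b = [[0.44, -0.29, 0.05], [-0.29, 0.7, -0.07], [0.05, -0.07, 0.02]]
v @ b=[[0.50,-0.48,0.07], [-2.60,4.69,-0.54], [1.59,-3.06,0.3]]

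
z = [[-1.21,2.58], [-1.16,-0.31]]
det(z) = 3.368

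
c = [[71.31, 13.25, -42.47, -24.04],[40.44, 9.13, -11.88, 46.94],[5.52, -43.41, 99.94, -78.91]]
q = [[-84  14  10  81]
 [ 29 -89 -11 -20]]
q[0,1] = 14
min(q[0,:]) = -84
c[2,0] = 5.52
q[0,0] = -84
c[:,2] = [-42.47, -11.88, 99.94]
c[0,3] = -24.04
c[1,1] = 9.13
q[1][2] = -11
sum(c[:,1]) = -21.029999999999994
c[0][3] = -24.04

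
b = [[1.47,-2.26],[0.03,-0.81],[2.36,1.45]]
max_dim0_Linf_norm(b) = 2.36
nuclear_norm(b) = 5.59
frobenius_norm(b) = 3.95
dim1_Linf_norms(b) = [2.26, 0.81, 2.36]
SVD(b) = [[-0.52, 0.82], [-0.26, 0.13], [0.81, 0.56]] @ diag([2.8106952443514293, 2.774453503553495]) @ [[0.41, 0.91], [0.91, -0.41]]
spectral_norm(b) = 2.81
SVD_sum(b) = [[-0.60, -1.33], [-0.3, -0.66], [0.94, 2.09]] + [[2.07, -0.93], [0.33, -0.15], [1.42, -0.64]]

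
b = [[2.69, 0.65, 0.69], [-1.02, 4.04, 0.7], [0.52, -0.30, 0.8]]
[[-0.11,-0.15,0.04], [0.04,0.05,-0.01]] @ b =[[-0.12, -0.69, -0.15],[0.05, 0.23, 0.05]]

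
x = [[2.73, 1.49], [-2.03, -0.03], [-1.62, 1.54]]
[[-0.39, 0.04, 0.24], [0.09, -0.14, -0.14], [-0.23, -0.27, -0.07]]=x @ [[-0.04,0.07,0.07], [-0.19,-0.1,0.03]]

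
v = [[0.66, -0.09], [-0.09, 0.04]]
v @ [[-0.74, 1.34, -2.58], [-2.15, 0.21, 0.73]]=[[-0.29, 0.87, -1.77], [-0.02, -0.11, 0.26]]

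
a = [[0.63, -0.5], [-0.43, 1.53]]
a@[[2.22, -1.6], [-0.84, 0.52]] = [[1.82, -1.27], [-2.24, 1.48]]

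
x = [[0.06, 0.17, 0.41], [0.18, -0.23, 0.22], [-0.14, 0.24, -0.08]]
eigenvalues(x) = [-0.33, 0.02, 0.07]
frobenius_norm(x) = 0.65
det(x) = -0.00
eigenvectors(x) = [[0.27, 0.88, 0.89], [0.77, 0.41, 0.42], [-0.58, -0.26, -0.16]]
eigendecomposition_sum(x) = [[0.06, -0.13, 0.01],[0.18, -0.37, 0.03],[-0.14, 0.28, -0.02]] + [[0.03, -0.10, -0.12], [0.01, -0.05, -0.06], [-0.01, 0.03, 0.04]] + [[-0.03, 0.4, 0.52], [-0.01, 0.19, 0.25], [0.01, -0.07, -0.09]]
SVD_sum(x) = [[0.14, -0.08, 0.31],[0.13, -0.07, 0.28],[-0.07, 0.04, -0.16]] + [[-0.08, 0.25, 0.10], [0.05, -0.16, -0.06], [-0.07, 0.2, 0.08]] + [[0.00, 0.00, -0.0], [-0.00, -0.00, 0.00], [-0.0, -0.0, 0.00]]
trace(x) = -0.25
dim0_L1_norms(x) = [0.38, 0.64, 0.71]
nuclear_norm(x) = 0.91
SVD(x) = [[-0.69,0.7,-0.20], [-0.63,-0.45,0.64], [0.36,0.56,0.75]] @ diag([0.5071546627629282, 0.4008632161805014, 0.0016822458932848124]) @ [[-0.4, 0.22, -0.89], [-0.29, 0.89, 0.36], [-0.87, -0.40, 0.29]]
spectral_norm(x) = 0.51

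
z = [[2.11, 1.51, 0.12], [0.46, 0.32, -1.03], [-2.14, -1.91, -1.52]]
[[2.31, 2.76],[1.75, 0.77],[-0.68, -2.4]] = z@[[1.20, 1.63], [-0.05, -0.44], [-1.18, -0.16]]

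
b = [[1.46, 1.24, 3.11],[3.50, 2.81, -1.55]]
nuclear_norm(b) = 8.35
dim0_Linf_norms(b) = [3.5, 2.81, 3.11]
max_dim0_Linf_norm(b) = 3.5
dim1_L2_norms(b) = [3.65, 4.75]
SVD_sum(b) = [[1.27,1.03,-0.14],[3.57,2.88,-0.39]] + [[0.19,0.21,3.25], [-0.07,-0.07,-1.16]]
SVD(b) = [[0.34, 0.94], [0.94, -0.34]] @ diag([4.8885332444050045, 3.4629673285128004]) @ [[0.77, 0.63, -0.08], [0.06, 0.06, 1.0]]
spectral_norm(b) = 4.89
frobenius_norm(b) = 5.99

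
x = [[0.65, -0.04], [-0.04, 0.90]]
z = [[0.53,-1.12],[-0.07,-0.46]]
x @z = [[0.35,-0.71], [-0.08,-0.37]]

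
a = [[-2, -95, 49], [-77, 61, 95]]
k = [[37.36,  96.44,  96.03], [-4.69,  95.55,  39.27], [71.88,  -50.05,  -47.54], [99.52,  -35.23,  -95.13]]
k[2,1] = -50.05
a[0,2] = 49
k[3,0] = 99.52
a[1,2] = 95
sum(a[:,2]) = 144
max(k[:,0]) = 99.52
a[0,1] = -95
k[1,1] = 95.55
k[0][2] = 96.03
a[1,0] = -77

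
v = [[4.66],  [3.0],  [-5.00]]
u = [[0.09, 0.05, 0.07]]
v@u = [[0.42, 0.23, 0.33], [0.27, 0.15, 0.21], [-0.45, -0.25, -0.35]]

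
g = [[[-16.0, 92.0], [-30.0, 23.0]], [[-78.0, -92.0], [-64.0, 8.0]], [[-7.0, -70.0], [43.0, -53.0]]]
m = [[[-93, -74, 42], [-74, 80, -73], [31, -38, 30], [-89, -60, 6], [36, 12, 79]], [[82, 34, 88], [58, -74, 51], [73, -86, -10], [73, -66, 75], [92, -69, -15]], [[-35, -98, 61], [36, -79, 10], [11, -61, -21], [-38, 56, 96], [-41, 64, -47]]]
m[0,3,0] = -89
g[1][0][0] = -78.0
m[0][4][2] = 79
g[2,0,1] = -70.0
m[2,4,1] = 64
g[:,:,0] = [[-16.0, -30.0], [-78.0, -64.0], [-7.0, 43.0]]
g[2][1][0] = 43.0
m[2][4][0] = -41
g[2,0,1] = -70.0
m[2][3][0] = -38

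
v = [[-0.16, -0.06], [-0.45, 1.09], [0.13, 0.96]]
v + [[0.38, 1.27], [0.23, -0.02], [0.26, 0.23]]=[[0.22, 1.21],[-0.22, 1.07],[0.39, 1.19]]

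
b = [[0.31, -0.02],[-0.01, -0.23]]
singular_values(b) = [0.31, 0.23]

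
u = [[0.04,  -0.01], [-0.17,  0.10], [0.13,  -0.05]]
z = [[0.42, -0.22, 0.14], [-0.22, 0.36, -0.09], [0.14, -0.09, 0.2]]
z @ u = [[0.07,  -0.03], [-0.08,  0.04], [0.05,  -0.02]]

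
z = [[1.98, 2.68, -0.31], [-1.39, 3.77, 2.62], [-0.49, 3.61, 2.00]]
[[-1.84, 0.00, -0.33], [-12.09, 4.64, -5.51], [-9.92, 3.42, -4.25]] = z @ [[0.49, -1.71, 1.32],[-1.33, 1.17, -1.08],[-2.44, -0.82, 0.15]]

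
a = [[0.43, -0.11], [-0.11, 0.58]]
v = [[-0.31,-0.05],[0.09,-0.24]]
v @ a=[[-0.13, 0.01], [0.07, -0.15]]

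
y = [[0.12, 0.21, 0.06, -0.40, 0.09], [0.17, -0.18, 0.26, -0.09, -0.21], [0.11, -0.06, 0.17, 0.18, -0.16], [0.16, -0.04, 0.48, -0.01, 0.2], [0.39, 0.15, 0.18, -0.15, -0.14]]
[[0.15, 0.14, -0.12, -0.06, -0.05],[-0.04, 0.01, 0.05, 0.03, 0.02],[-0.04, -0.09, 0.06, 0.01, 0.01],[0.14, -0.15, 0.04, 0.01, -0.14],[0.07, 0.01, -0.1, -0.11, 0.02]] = y @ [[-0.04,-0.24,-0.26,-0.34,0.17], [0.35,0.13,-0.2,-0.13,-0.15], [0.23,-0.12,0.19,0.16,-0.28], [-0.13,-0.44,0.13,-0.01,0.01], [0.22,-0.29,-0.1,-0.09,-0.18]]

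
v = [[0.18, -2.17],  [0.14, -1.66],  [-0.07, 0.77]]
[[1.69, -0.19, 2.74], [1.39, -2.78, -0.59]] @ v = [[0.09, -1.24], [-0.1, 1.14]]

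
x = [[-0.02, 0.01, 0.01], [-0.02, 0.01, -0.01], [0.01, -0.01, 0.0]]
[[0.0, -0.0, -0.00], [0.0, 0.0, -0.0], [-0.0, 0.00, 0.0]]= x@[[-0.05, -0.01, 0.16], [-0.01, -0.09, -0.11], [0.07, -0.12, 0.07]]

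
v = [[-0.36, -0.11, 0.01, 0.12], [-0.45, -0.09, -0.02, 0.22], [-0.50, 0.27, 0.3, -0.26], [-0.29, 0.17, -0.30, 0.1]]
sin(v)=[[-0.35,-0.1,0.01,0.11], [-0.44,-0.08,-0.02,0.21], [-0.49,0.27,0.29,-0.25], [-0.29,0.18,-0.29,0.09]]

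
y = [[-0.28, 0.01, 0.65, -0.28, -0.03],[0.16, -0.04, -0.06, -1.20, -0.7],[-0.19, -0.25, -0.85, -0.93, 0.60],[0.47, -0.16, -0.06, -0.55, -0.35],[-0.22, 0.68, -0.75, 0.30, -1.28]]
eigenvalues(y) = [(-0.64+1.02j), (-0.64-1.02j), (-0.01+0j), (-0.37+0j), (-1.35+0j)]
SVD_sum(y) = [[-0.00, -0.04, 0.07, 0.05, 0.13], [0.03, 0.25, -0.42, -0.34, -0.79], [0.00, 0.03, -0.05, -0.04, -0.10], [0.01, 0.12, -0.20, -0.16, -0.37], [0.04, 0.35, -0.59, -0.48, -1.12]] + [[0.01,-0.04,-0.02,-0.11,0.04],  [0.08,-0.27,-0.1,-0.73,0.29],  [0.11,-0.38,-0.14,-1.03,0.4],  [0.04,-0.15,-0.06,-0.40,0.16],  [-0.08,0.27,0.1,0.74,-0.29]] + [[0.12, -0.04, 0.51, -0.13, -0.22],[0.10, -0.03, 0.45, -0.11, -0.19],[-0.16, 0.05, -0.69, 0.17, 0.3],[0.06, -0.02, 0.27, -0.07, -0.12],[-0.06, 0.02, -0.29, 0.07, 0.12]] + [[-0.40, 0.13, 0.09, -0.09, 0.02], [-0.05, 0.01, 0.01, -0.01, 0.00], [-0.15, 0.05, 0.03, -0.03, 0.01], [0.35, -0.11, -0.08, 0.08, -0.02], [-0.12, 0.04, 0.02, -0.03, 0.01]] + [[0.00, 0.00, 0.00, -0.00, 0.00], [-0.0, -0.00, -0.0, 0.00, -0.00], [0.00, 0.00, 0.00, -0.0, 0.00], [0.0, 0.00, 0.00, -0.0, 0.00], [0.00, 0.0, 0.0, -0.0, 0.0]]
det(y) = -0.00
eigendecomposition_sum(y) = [[0.18+0.14j, (-0.18+0.08j), (0.31-0j), -0.21+0.11j, 0.10-0.31j], [(0.32+0.03j), (-0.15+0.23j), 0.36-0.24j, (-0.16+0.29j), (-0.12-0.44j)], [-0.25+0.17j, -0.03-0.25j, -0.12+0.39j, -0.06-0.31j, (0.35+0.24j)], [0.17-0.04j, -0.04+0.14j, 0.15-0.18j, -0.04+0.18j, -0.13-0.21j], [(0.08-0.36j), 0.24+0.20j, -0.22-0.44j, 0.31+0.23j, (-0.52+0.08j)]] + [[0.18-0.14j,(-0.18-0.08j),(0.31+0j),(-0.21-0.11j),(0.1+0.31j)], [(0.32-0.03j),(-0.15-0.23j),0.36+0.24j,-0.16-0.29j,(-0.12+0.44j)], [-0.25-0.17j,-0.03+0.25j,-0.12-0.39j,(-0.06+0.31j),0.35-0.24j], [0.17+0.04j,(-0.04-0.14j),(0.15+0.18j),(-0.04-0.18j),(-0.13+0.21j)], [(0.08+0.36j),(0.24-0.2j),-0.22+0.44j,(0.31-0.23j),-0.52-0.08j]] + [[0.00+0.00j, (-0-0j), 0j, 0.00-0.00j, 0.00-0.00j], [(0.01+0j), -0.01-0.00j, 0j, 0.01-0.00j, -0j], [0j, -0.00-0.00j, 0.00+0.00j, -0j, -0j], [(-0-0j), 0j, -0.00-0.00j, -0.00+0.00j, -0.00+0.00j], [0.00+0.00j, (-0-0j), 0.00+0.00j, 0.00-0.00j, 0.00-0.00j]] + [[(-0.53-0j),(0.3+0j),-0.27-0.00j,-0.25+0.00j,(-0.29+0j)], [(-0.66-0j),(0.37+0j),(-0.33-0j),(-0.31+0j),(-0.36+0j)], [0.06+0.00j,(-0.03-0j),(0.03+0j),(0.03-0j),0.03-0.00j], [-0.01-0.00j,0.01+0.00j,-0.01-0.00j,(-0.01+0j),(-0.01+0j)], [(-0.42-0j),0.23+0.00j,(-0.21-0j),(-0.19+0j),(-0.23+0j)]] + [[(-0.12-0j),0.07+0.00j,(0.3-0j),0.39+0.00j,0.06-0.00j], [(0.17+0j),-0.11-0.00j,-0.45+0.00j,-0.58-0.00j,-0.09+0.00j], [0.25+0.00j,-0.16-0.00j,-0.64+0.00j,(-0.84-0j),(-0.14+0j)], [0.14+0.00j,-0.09-0.00j,-0.36+0.00j,-0.46-0.00j,(-0.08+0j)], [(0.04+0j),-0.02-0.00j,-0.10+0.00j,(-0.13-0j),(-0.02+0j)]]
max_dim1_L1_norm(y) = 3.23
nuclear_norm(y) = 5.35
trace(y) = -3.00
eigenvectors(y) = [[0.16-0.32j, 0.16+0.32j, (0.35+0j), (0.56+0j), (-0.33+0j)], [(-0.06-0.49j), -0.06+0.49j, (0.86+0j), 0.70+0.00j, 0.49+0.00j], [0.34+0.32j, (0.34-0.32j), 0.08+0.00j, (-0.06+0j), (0.7+0j)], [(-0.11-0.25j), -0.11+0.25j, (-0.17+0j), 0.01+0.00j, (0.39+0j)], [-0.57+0.00j, (-0.57-0j), (0.32+0j), (0.44+0j), 0.11+0.00j]]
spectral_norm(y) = 1.79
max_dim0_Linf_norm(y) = 1.28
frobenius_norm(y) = 2.84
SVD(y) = [[0.09,  -0.07,  -0.49,  0.71,  0.49], [-0.55,  -0.48,  -0.43,  0.08,  -0.52], [-0.07,  -0.68,  0.66,  0.26,  0.2], [-0.26,  -0.26,  -0.26,  -0.62,  0.64], [-0.78,  0.48,  0.27,  0.21,  0.19]] @ diag([1.7918194198471762, 1.7439734083043, 1.19237860565795, 0.6245553266784591, 0.0019551145170163403]) @ [[-0.03,-0.25,0.42,0.34,0.80],[-0.09,0.32,0.12,0.87,-0.34],[-0.20,0.06,-0.87,0.22,0.38],[-0.91,0.29,0.19,-0.21,0.05],[0.34,0.87,0.08,-0.17,0.32]]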